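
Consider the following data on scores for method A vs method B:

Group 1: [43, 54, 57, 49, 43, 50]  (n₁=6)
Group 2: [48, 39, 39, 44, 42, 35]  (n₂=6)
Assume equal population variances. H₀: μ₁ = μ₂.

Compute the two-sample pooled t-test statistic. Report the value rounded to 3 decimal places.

test statistic = 2.752

x̄₁=49.333, s₁=5.680, n₁=6
x̄₂=41.167, s₂=4.535, n₂=6
s_p² = [5·5.680² + 5·4.535²]/10 = 26.4167
SE = √(s_p²·(1/6+1/6)) = 2.9674
t = (49.333−41.167)/2.9674 = 2.7521
df = 10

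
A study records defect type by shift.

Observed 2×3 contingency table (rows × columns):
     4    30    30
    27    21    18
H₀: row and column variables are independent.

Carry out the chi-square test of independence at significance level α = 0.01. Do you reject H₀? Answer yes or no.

Row totals [64, 66], col totals [31, 51, 48], n=130
χ² = (4−15.26)²/15.26 + (30−25.11)²/25.11 + (30−23.63)²/23.63 + (27−15.74)²/15.74 + (21−25.89)²/25.89 + (18−24.37)²/24.37 = 21.6271
df = 2
p-value (upper-tail) = 0.00002
At α=0.01: p < α → reject H₀

reject H₀: yes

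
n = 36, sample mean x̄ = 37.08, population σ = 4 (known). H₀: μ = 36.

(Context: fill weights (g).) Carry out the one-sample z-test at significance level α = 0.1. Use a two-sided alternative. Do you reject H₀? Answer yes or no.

reject H₀: no

SE = σ/√n = 4/√36 = 0.6667
z = (x̄−μ₀)/SE = (37.08−36)/0.6667 = 1.6200
p-value (two-sided) = 0.10523
At α=0.1: p ≥ α → fail to reject H₀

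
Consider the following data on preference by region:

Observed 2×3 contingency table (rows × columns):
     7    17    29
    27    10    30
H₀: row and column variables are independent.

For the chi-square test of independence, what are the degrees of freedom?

degrees of freedom = 2

df = (r−1)(c−1) = (2−1)·(3−1) = 2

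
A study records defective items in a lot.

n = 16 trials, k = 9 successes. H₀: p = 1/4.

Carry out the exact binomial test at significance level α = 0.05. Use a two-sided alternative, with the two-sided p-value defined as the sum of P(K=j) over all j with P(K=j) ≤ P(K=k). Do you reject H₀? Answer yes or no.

Exact binomial: n=16, k=9, p₀=1/4=0.2500
P(X=j) = C(n,j)·p₀^j·(1−p₀)^(n−j); p = Σ P(X=j) over j with P(X=j) ≤ P(X=9)
p-value (two-sided) = 0.00747
At α=0.05: p < α → reject H₀

reject H₀: yes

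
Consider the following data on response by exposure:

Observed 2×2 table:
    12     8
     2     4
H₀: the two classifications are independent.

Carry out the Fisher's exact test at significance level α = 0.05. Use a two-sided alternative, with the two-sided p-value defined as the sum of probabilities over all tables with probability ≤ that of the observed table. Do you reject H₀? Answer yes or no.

Margins: r₁=20, r₂=6, c₁=14, c₂=12, n=26
p_obs = C(20,12)·C(6,2)/C(26,14); sum pmf over tables with pmf ≤ p_obs
p-value (two-sided) = 0.36522
At α=0.05: p ≥ α → fail to reject H₀

reject H₀: no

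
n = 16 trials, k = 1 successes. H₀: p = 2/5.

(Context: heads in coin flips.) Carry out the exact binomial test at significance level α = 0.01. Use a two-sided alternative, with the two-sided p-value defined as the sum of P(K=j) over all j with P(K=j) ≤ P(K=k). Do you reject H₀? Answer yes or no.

reject H₀: yes

Exact binomial: n=16, k=1, p₀=2/5=0.4000
P(X=j) = C(n,j)·p₀^j·(1−p₀)^(n−j); p = Σ P(X=j) over j with P(X=j) ≤ P(X=1)
p-value (two-sided) = 0.00423
At α=0.01: p < α → reject H₀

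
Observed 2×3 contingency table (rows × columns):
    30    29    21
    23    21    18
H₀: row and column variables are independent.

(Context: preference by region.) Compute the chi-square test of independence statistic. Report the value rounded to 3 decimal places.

test statistic = 0.156

Row totals [80, 62], col totals [53, 50, 39], n=142
χ² = (30−29.86)²/29.86 + (29−28.17)²/28.17 + (21−21.97)²/21.97 + (23−23.14)²/23.14 + (21−21.83)²/21.83 + (18−17.03)²/17.03 = 0.1561
df = 2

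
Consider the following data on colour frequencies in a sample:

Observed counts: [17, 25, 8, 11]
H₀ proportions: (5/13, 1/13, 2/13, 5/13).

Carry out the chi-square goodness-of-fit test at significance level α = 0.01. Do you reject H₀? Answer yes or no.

reject H₀: yes

n = 61; E_i = n·p_i = [23.46, 4.69, 9.38, 23.46]
χ² = (17−23.46)²/23.46 + (25−4.69)²/4.69 + (8−9.38)²/9.38 + (11−23.46)²/23.46 = 96.4918
df = 3
p-value (upper-tail) = 0.00000
At α=0.01: p < α → reject H₀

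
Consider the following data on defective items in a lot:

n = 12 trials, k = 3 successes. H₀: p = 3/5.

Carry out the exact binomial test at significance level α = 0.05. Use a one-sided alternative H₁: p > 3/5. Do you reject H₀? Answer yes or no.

Exact binomial: n=12, k=3, p₀=3/5=0.6000
P(X≥3) from Σ C(n,i)·p₀^i·(1−p₀)^(n−i)
p-value (one-sided, H₁ greater) = 0.99719
At α=0.05: p ≥ α → fail to reject H₀

reject H₀: no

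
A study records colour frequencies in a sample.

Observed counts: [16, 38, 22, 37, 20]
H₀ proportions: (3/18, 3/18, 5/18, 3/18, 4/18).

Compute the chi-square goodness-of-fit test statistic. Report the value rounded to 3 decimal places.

n = 133; E_i = n·p_i = [22.17, 22.17, 36.94, 22.17, 29.56]
χ² = (16−22.17)²/22.17 + (38−22.17)²/22.17 + (22−36.94)²/36.94 + (37−22.17)²/22.17 + (20−29.56)²/29.56 = 32.0857
df = 4

test statistic = 32.086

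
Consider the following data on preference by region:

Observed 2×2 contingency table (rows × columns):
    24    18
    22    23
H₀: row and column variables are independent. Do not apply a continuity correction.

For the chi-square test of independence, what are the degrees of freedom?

df = (r−1)(c−1) = (2−1)·(2−1) = 1

degrees of freedom = 1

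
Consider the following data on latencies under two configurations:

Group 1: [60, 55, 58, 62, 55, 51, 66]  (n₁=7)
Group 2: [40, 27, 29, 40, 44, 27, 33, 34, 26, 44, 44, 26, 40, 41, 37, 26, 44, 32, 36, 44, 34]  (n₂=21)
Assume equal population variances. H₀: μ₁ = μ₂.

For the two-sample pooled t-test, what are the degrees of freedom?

degrees of freedom = 26

df = n₁ + n₂ − 2 = 7 + 21 − 2 = 26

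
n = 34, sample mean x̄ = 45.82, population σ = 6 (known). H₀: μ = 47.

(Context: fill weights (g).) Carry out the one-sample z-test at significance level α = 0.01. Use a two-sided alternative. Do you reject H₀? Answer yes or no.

reject H₀: no

SE = σ/√n = 6/√34 = 1.0290
z = (x̄−μ₀)/SE = (45.82−47)/1.0290 = -1.1468
p-value (two-sided) = 0.25148
At α=0.01: p ≥ α → fail to reject H₀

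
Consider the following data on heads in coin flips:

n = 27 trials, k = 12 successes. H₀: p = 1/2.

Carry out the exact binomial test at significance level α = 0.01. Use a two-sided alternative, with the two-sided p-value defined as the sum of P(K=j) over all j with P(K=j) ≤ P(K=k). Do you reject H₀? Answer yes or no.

Exact binomial: n=27, k=12, p₀=1/2=0.5000
P(X=j) = C(n,j)·p₀^j·(1−p₀)^(n−j); p = Σ P(X=j) over j with P(X=j) ≤ P(X=12)
p-value (two-sided) = 0.70111
At α=0.01: p ≥ α → fail to reject H₀

reject H₀: no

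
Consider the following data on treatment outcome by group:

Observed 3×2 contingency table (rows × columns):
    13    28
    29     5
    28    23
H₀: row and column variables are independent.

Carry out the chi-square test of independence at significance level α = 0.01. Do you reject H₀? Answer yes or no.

reject H₀: yes

Row totals [41, 34, 51], col totals [70, 56], n=126
χ² = (13−22.78)²/22.78 + (28−18.22)²/18.22 + (29−18.89)²/18.89 + (5−15.11)²/15.11 + (28−28.33)²/28.33 + (23−22.67)²/22.67 = 21.6307
df = 2
p-value (upper-tail) = 0.00002
At α=0.01: p < α → reject H₀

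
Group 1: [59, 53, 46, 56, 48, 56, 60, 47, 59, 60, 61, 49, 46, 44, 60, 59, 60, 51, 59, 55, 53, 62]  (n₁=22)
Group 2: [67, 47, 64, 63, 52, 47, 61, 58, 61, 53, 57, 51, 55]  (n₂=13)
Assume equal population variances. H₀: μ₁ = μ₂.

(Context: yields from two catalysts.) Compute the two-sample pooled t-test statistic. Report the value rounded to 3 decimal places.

x̄₁=54.682, s₁=5.793, n₁=22
x̄₂=56.615, s₂=6.436, n₂=13
s_p² = [21·5.793² + 12·6.436²]/33 = 36.4197
SE = √(s_p²·(1/22+1/13)) = 2.1112
t = (54.682−56.615)/2.1112 = -0.9159
df = 33

test statistic = -0.916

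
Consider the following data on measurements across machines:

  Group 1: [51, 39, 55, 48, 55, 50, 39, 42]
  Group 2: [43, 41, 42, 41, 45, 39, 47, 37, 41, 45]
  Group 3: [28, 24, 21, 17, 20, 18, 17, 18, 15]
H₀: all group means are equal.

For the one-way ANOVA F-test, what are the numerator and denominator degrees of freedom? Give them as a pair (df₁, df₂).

k = 3 groups, N = 27 total
df = (k−1, N−k) = (3−1, 27−3) = (2, 24)

degrees of freedom = [2, 24]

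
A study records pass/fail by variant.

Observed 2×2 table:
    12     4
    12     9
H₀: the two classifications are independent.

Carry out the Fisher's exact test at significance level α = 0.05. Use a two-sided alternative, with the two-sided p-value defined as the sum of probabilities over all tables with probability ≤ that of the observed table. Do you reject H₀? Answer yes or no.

Margins: r₁=16, r₂=21, c₁=24, c₂=13, n=37
p_obs = C(16,12)·C(21,12)/C(37,24); sum pmf over tables with pmf ≤ p_obs
p-value (two-sided) = 0.31486
At α=0.05: p ≥ α → fail to reject H₀

reject H₀: no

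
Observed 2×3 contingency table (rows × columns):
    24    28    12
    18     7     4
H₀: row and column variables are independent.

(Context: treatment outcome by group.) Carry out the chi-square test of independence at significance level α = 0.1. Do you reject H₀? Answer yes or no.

Row totals [64, 29], col totals [42, 35, 16], n=93
χ² = (24−28.90)²/28.90 + (28−24.09)²/24.09 + (12−11.01)²/11.01 + (18−13.10)²/13.10 + (7−10.91)²/10.91 + (4−4.99)²/4.99 = 4.9922
df = 2
p-value (upper-tail) = 0.08241
At α=0.1: p < α → reject H₀

reject H₀: yes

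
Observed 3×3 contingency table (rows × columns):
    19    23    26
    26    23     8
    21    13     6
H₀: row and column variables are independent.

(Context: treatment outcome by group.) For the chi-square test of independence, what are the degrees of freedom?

df = (r−1)(c−1) = (3−1)·(3−1) = 4

degrees of freedom = 4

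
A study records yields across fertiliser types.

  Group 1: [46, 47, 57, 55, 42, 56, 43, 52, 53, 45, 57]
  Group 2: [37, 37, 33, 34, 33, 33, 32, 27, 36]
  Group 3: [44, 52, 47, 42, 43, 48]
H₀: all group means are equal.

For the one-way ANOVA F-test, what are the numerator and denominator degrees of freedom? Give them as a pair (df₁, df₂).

degrees of freedom = [2, 23]

k = 3 groups, N = 26 total
df = (k−1, N−k) = (3−1, 26−3) = (2, 23)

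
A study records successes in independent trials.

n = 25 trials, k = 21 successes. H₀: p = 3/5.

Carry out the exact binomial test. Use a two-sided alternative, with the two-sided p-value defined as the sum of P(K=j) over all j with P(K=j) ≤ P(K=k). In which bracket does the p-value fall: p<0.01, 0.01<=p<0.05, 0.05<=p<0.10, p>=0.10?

Exact binomial: n=25, k=21, p₀=3/5=0.6000
P(X=j) = C(n,j)·p₀^j·(1−p₀)^(n−j); p = Σ P(X=j) over j with P(X=j) ≤ P(X=21)
p-value (two-sided) = 0.01380
→ bracket: 0.01<=p<0.05

p-value bracket: 0.01<=p<0.05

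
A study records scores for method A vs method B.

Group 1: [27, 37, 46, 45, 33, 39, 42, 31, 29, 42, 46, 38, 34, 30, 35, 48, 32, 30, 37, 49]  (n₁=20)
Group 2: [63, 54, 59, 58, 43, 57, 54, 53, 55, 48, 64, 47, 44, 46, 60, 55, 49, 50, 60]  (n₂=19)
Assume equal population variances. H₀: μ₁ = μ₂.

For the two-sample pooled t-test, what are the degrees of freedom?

df = n₁ + n₂ − 2 = 20 + 19 − 2 = 37

degrees of freedom = 37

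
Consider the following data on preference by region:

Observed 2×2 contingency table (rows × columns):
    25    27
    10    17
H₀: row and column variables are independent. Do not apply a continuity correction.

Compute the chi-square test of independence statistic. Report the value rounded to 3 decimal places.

test statistic = 0.878

Row totals [52, 27], col totals [35, 44], n=79
χ² = (25−23.04)²/23.04 + (27−28.96)²/28.96 + (10−11.96)²/11.96 + (17−15.04)²/15.04 = 0.8778
df = 1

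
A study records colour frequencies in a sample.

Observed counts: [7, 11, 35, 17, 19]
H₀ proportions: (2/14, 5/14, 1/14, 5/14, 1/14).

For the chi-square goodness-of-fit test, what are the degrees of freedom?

degrees of freedom = 4

df = k − 1 = 5 − 1 = 4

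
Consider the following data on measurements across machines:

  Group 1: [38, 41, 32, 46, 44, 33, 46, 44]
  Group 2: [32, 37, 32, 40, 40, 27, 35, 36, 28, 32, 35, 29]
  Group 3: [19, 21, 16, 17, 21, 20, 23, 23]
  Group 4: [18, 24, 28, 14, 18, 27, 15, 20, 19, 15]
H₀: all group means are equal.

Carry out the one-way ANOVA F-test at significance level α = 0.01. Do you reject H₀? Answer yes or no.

Group means [40.50, 33.58, 20.00, 19.80], grand mean 28.553
SSB = Σnᵢ(x̄ᵢ−x̄)² = 2796.878; SSW = ΣΣ(x−x̄ᵢ)² = 696.517
MSB = 2796.878/3 = 932.2927; MSW = 696.517/34 = 20.4858
F = MSB/MSW = 45.5093
df = (3, 34)
p-value (upper-tail) = 0.00000
At α=0.01: p < α → reject H₀

reject H₀: yes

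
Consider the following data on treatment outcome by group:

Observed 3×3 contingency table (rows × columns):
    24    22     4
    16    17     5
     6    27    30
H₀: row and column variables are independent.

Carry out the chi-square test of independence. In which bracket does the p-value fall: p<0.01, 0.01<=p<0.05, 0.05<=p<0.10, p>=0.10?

Row totals [50, 38, 63], col totals [46, 66, 39], n=151
χ² = (24−15.23)²/15.23 + (22−21.85)²/21.85 + (4−12.91)²/12.91 + (16−11.58)²/11.58 + (17−16.61)²/16.61 + (5−9.81)²/9.81 + (6−19.19)²/19.19 + (27−27.54)²/27.54 + (30−16.27)²/16.27 = 35.9240
df = 4
p-value (upper-tail) = 0.00000
→ bracket: p<0.01

p-value bracket: p<0.01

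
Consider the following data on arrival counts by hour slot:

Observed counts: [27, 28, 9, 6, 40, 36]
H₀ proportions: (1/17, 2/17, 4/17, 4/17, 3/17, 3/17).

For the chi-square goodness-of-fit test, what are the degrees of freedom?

df = k − 1 = 6 − 1 = 5

degrees of freedom = 5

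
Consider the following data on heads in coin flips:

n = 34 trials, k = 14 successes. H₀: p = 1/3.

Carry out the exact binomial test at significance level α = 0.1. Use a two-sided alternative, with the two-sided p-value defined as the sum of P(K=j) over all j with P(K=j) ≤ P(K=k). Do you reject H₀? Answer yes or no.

Exact binomial: n=34, k=14, p₀=1/3=0.3333
P(X=j) = C(n,j)·p₀^j·(1−p₀)^(n−j); p = Σ P(X=j) over j with P(X=j) ≤ P(X=14)
p-value (two-sided) = 0.36404
At α=0.1: p ≥ α → fail to reject H₀

reject H₀: no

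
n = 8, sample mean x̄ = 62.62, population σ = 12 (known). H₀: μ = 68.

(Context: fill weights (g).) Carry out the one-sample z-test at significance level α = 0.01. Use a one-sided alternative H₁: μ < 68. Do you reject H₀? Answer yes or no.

SE = σ/√n = 12/√8 = 4.2426
z = (x̄−μ₀)/SE = (62.62−68)/4.2426 = -1.2681
p-value (one-sided, H₁ less) = 0.10239
At α=0.01: p ≥ α → fail to reject H₀

reject H₀: no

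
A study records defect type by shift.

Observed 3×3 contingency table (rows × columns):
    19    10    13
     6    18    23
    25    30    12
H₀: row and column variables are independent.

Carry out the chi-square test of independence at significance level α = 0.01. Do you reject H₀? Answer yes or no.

reject H₀: yes

Row totals [42, 47, 67], col totals [50, 58, 48], n=156
χ² = (19−13.46)²/13.46 + (10−15.62)²/15.62 + (13−12.92)²/12.92 + (6−15.06)²/15.06 + (18−17.47)²/17.47 + (23−14.46)²/14.46 + (25−21.47)²/21.47 + (30−24.91)²/24.91 + (12−20.62)²/20.62 = 20.0287
df = 4
p-value (upper-tail) = 0.00049
At α=0.01: p < α → reject H₀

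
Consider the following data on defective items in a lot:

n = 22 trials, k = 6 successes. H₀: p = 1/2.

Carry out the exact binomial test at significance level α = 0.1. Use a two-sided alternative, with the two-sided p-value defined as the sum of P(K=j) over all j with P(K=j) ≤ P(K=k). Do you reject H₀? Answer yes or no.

reject H₀: yes

Exact binomial: n=22, k=6, p₀=1/2=0.5000
P(X=j) = C(n,j)·p₀^j·(1−p₀)^(n−j); p = Σ P(X=j) over j with P(X=j) ≤ P(X=6)
p-value (two-sided) = 0.05248
At α=0.1: p < α → reject H₀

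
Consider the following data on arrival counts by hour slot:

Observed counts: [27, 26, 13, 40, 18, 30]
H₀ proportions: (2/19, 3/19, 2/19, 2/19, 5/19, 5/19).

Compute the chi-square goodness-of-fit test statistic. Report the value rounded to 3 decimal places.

n = 154; E_i = n·p_i = [16.21, 24.32, 16.21, 16.21, 40.53, 40.53]
χ² = (27−16.21)²/16.21 + (26−24.32)²/24.32 + (13−16.21)²/16.21 + (40−16.21)²/16.21 + (18−40.53)²/40.53 + (30−40.53)²/40.53 = 58.1009
df = 5

test statistic = 58.101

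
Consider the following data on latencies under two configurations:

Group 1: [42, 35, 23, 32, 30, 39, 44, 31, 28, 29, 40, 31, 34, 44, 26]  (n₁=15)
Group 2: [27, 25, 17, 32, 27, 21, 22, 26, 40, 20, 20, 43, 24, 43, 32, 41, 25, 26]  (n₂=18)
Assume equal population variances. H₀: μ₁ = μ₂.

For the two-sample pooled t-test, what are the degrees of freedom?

df = n₁ + n₂ − 2 = 15 + 18 − 2 = 31

degrees of freedom = 31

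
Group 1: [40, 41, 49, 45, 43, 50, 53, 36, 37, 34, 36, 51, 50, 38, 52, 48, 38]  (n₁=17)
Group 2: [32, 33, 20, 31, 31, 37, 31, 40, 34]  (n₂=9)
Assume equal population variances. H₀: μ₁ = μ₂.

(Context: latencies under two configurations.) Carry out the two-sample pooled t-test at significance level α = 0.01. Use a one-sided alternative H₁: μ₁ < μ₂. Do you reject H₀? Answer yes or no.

x̄₁=43.588, s₁=6.520, n₁=17
x̄₂=32.111, s₂=5.487, n₂=9
s_p² = [16·6.520² + 8·5.487²]/24 = 38.3753
SE = √(s_p²·(1/17+1/9)) = 2.5537
t = (43.588−32.111)/2.5537 = 4.4943
df = 24
p-value (one-sided, H₁ less) = 0.99992
At α=0.01: p ≥ α → fail to reject H₀

reject H₀: no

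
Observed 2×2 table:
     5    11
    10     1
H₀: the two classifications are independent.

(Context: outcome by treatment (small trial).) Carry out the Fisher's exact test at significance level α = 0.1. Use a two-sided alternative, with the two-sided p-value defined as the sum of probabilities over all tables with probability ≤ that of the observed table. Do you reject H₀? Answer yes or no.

reject H₀: yes

Margins: r₁=16, r₂=11, c₁=15, c₂=12, n=27
p_obs = C(16,5)·C(11,10)/C(27,15); sum pmf over tables with pmf ≤ p_obs
p-value (two-sided) = 0.00472
At α=0.1: p < α → reject H₀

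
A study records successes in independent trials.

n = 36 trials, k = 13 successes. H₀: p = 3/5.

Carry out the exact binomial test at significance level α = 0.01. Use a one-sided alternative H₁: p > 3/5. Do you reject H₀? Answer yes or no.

Exact binomial: n=36, k=13, p₀=3/5=0.6000
P(X≥13) from Σ C(n,i)·p₀^i·(1−p₀)^(n−i)
p-value (one-sided, H₁ greater) = 0.99890
At α=0.01: p ≥ α → fail to reject H₀

reject H₀: no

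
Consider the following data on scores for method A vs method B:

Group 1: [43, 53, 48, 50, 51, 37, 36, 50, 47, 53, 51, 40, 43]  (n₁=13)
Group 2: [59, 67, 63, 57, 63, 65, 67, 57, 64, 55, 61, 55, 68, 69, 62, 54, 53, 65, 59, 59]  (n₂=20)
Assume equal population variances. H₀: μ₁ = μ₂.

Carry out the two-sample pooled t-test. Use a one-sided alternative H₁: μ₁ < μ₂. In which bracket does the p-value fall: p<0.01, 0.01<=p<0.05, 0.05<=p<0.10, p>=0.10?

x̄₁=46.308, s₁=5.907, n₁=13
x̄₂=61.100, s₂=4.941, n₂=20
s_p² = [12·5.907² + 19·4.941²]/31 = 28.4700
SE = √(s_p²·(1/13+1/20)) = 1.9009
t = (46.308−61.100)/1.9009 = -7.7817
df = 31
p-value (one-sided, H₁ less) = 0.00000
→ bracket: p<0.01

p-value bracket: p<0.01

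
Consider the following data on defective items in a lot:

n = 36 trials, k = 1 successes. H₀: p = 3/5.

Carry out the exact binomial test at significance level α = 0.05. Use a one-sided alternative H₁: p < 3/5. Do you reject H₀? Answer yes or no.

reject H₀: yes

Exact binomial: n=36, k=1, p₀=3/5=0.6000
P(X≤1) from Σ C(n,i)·p₀^i·(1−p₀)^(n−i)
p-value (one-sided, H₁ less) = 0.00000
At α=0.05: p < α → reject H₀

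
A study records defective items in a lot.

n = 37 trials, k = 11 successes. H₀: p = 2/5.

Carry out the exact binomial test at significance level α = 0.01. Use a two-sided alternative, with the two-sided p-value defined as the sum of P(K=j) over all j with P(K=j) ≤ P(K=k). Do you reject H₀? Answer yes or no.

reject H₀: no

Exact binomial: n=37, k=11, p₀=2/5=0.4000
P(X=j) = C(n,j)·p₀^j·(1−p₀)^(n−j); p = Σ P(X=j) over j with P(X=j) ≤ P(X=11)
p-value (two-sided) = 0.24133
At α=0.01: p ≥ α → fail to reject H₀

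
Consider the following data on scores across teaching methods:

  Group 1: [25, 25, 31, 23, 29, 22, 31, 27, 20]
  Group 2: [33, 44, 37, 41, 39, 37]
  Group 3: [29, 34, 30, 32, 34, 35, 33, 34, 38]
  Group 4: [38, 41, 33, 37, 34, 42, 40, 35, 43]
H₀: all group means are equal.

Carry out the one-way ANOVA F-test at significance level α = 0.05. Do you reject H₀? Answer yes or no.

reject H₀: yes

Group means [25.89, 38.50, 33.22, 38.11], grand mean 33.515
SSB = Σnᵢ(x̄ᵢ−x̄)² = 863.409; SSW = ΣΣ(x−x̄ᵢ)² = 356.833
MSB = 863.409/3 = 287.8030; MSW = 356.833/29 = 12.3046
F = MSB/MSW = 23.3899
df = (3, 29)
p-value (upper-tail) = 0.00000
At α=0.05: p < α → reject H₀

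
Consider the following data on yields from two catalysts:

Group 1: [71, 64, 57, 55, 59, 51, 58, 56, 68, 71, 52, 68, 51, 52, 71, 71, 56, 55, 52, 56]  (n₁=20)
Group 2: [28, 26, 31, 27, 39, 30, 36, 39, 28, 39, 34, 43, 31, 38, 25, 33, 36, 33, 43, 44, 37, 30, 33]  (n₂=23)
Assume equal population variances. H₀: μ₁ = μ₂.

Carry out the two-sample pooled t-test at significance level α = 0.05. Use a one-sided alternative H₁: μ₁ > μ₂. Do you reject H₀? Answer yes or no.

reject H₀: yes

x̄₁=59.700, s₁=7.582, n₁=20
x̄₂=34.043, s₂=5.596, n₂=23
s_p² = [19·7.582² + 22·5.596²]/41 = 43.4428
SE = √(s_p²·(1/20+1/23)) = 2.0152
t = (59.700−34.043)/2.0152 = 12.7316
df = 41
p-value (one-sided, H₁ greater) = 0.00000
At α=0.05: p < α → reject H₀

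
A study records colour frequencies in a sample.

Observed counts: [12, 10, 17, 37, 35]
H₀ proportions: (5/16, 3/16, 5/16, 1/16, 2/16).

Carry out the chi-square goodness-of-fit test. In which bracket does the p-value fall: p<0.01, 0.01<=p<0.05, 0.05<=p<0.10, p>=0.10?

p-value bracket: p<0.01

n = 111; E_i = n·p_i = [34.69, 20.81, 34.69, 6.94, 13.88]
χ² = (12−34.69)²/34.69 + (10−20.81)²/20.81 + (17−34.69)²/34.69 + (37−6.94)²/6.94 + (35−13.88)²/13.88 = 191.9093
df = 4
p-value (upper-tail) = 0.00000
→ bracket: p<0.01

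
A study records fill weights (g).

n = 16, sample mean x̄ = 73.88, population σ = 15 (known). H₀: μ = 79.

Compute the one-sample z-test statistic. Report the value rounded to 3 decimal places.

SE = σ/√n = 15/√16 = 3.7500
z = (x̄−μ₀)/SE = (73.88−79)/3.7500 = -1.3653

test statistic = -1.365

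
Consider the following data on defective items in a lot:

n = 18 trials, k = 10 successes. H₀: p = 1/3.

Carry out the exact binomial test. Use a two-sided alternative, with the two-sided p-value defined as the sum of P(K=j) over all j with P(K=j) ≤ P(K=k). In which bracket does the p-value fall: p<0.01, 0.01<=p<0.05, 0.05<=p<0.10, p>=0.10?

p-value bracket: 0.05<=p<0.10

Exact binomial: n=18, k=10, p₀=1/3=0.3333
P(X=j) = C(n,j)·p₀^j·(1−p₀)^(n−j); p = Σ P(X=j) over j with P(X=j) ≤ P(X=10)
p-value (two-sided) = 0.07600
→ bracket: 0.05<=p<0.10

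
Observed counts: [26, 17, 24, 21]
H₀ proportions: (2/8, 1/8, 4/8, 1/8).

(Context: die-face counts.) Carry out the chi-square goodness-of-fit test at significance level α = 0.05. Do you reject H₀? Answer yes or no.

n = 88; E_i = n·p_i = [22.00, 11.00, 44.00, 11.00]
χ² = (26−22.00)²/22.00 + (17−11.00)²/11.00 + (24−44.00)²/44.00 + (21−11.00)²/11.00 = 22.1818
df = 3
p-value (upper-tail) = 0.00006
At α=0.05: p < α → reject H₀

reject H₀: yes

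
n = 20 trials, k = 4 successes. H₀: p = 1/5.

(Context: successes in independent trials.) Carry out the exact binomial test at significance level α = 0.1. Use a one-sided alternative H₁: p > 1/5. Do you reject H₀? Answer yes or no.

reject H₀: no

Exact binomial: n=20, k=4, p₀=1/5=0.2000
P(X≥4) from Σ C(n,i)·p₀^i·(1−p₀)^(n−i)
p-value (one-sided, H₁ greater) = 0.58855
At α=0.1: p ≥ α → fail to reject H₀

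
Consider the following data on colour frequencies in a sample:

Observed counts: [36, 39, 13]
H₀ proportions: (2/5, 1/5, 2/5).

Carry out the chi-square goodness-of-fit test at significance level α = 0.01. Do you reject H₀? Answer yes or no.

n = 88; E_i = n·p_i = [35.20, 17.60, 35.20]
χ² = (36−35.20)²/35.20 + (39−17.60)²/17.60 + (13−35.20)²/35.20 = 40.0398
df = 2
p-value (upper-tail) = 0.00000
At α=0.01: p < α → reject H₀

reject H₀: yes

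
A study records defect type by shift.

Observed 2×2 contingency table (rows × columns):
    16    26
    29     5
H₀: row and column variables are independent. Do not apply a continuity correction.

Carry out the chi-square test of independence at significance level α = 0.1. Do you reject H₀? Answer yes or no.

Row totals [42, 34], col totals [45, 31], n=76
χ² = (16−24.87)²/24.87 + (26−17.13)²/17.13 + (29−20.13)²/20.13 + (5−13.87)²/13.87 = 17.3313
df = 1
p-value (upper-tail) = 0.00003
At α=0.1: p < α → reject H₀

reject H₀: yes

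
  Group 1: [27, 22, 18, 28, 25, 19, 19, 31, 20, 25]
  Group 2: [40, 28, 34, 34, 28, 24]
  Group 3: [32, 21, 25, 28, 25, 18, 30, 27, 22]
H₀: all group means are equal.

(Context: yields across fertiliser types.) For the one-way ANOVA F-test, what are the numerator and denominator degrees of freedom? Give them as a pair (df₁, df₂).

k = 3 groups, N = 25 total
df = (k−1, N−k) = (3−1, 25−3) = (2, 22)

degrees of freedom = [2, 22]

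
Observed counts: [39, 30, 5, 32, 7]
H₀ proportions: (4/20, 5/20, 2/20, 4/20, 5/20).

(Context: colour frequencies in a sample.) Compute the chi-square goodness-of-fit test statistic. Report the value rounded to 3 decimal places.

test statistic = 35.416

n = 113; E_i = n·p_i = [22.60, 28.25, 11.30, 22.60, 28.25]
χ² = (39−22.60)²/22.60 + (30−28.25)²/28.25 + (5−11.30)²/11.30 + (32−22.60)²/22.60 + (7−28.25)²/28.25 = 35.4159
df = 4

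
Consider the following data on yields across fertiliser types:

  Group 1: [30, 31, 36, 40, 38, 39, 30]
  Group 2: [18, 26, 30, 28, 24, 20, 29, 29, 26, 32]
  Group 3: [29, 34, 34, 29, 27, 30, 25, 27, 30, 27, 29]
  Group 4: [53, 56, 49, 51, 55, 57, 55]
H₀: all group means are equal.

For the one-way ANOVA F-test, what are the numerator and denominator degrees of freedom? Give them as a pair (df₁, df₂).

degrees of freedom = [3, 31]

k = 4 groups, N = 35 total
df = (k−1, N−k) = (4−1, 35−4) = (3, 31)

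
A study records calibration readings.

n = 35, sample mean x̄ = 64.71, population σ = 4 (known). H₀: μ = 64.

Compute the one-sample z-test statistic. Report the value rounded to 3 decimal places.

SE = σ/√n = 4/√35 = 0.6761
z = (x̄−μ₀)/SE = (64.71−64)/0.6761 = 1.0501

test statistic = 1.050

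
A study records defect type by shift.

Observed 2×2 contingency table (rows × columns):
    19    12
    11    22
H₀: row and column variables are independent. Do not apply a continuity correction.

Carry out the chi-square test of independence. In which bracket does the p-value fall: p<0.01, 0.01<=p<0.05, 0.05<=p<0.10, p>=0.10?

p-value bracket: 0.01<=p<0.05

Row totals [31, 33], col totals [30, 34], n=64
χ² = (19−14.53)²/14.53 + (12−16.47)²/16.47 + (11−15.47)²/15.47 + (22−17.53)²/17.53 = 5.0169
df = 1
p-value (upper-tail) = 0.02510
→ bracket: 0.01<=p<0.05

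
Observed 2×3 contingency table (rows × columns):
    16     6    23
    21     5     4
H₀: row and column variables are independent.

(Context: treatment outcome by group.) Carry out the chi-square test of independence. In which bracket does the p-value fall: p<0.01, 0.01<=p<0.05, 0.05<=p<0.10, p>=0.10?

p-value bracket: p<0.01

Row totals [45, 30], col totals [37, 11, 27], n=75
χ² = (16−22.20)²/22.20 + (6−6.60)²/6.60 + (23−16.20)²/16.20 + (21−14.80)²/14.80 + (5−4.40)²/4.40 + (4−10.80)²/10.80 = 11.6010
df = 2
p-value (upper-tail) = 0.00303
→ bracket: p<0.01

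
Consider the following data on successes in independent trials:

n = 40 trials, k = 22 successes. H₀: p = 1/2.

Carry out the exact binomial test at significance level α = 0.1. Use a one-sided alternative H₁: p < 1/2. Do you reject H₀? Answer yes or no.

reject H₀: no

Exact binomial: n=40, k=22, p₀=1/2=0.5000
P(X≤22) from Σ C(n,i)·p₀^i·(1−p₀)^(n−i)
p-value (one-sided, H₁ less) = 0.78520
At α=0.1: p ≥ α → fail to reject H₀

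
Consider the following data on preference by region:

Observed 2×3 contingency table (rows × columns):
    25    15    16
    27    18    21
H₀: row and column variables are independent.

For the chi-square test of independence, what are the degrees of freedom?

df = (r−1)(c−1) = (2−1)·(3−1) = 2

degrees of freedom = 2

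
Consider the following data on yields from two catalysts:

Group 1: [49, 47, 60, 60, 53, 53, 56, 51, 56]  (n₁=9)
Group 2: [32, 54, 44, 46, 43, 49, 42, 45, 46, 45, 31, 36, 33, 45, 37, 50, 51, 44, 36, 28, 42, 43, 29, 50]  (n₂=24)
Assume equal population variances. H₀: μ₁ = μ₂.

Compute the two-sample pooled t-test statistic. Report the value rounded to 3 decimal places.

test statistic = 4.641

x̄₁=53.889, s₁=4.540, n₁=9
x̄₂=41.708, s₂=7.322, n₂=24
s_p² = [8·4.540² + 23·7.322²]/31 = 45.0918
SE = √(s_p²·(1/9+1/24)) = 2.6247
t = (53.889−41.708)/2.6247 = 4.6407
df = 31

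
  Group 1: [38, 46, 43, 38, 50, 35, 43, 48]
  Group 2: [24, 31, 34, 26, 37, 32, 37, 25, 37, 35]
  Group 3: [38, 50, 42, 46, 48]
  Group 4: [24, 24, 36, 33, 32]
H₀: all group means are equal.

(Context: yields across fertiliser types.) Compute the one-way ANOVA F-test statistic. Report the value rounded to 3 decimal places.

test statistic = 13.431

Group means [42.62, 31.80, 44.80, 29.80], grand mean 36.857
SSB = Σnᵢ(x̄ᵢ−x̄)² = 1086.354; SSW = ΣΣ(x−x̄ᵢ)² = 647.075
MSB = 1086.354/3 = 362.1179; MSW = 647.075/24 = 26.9615
F = MSB/MSW = 13.4309
df = (3, 24)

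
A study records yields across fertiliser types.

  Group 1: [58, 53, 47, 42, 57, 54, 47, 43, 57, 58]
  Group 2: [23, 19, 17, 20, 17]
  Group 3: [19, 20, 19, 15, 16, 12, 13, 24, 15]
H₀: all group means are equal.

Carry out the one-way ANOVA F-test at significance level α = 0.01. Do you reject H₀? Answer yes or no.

Group means [51.60, 19.20, 17.00], grand mean 31.875
SSB = Σnᵢ(x̄ᵢ−x̄)² = 6685.425; SSW = ΣΣ(x−x̄ᵢ)² = 497.200
MSB = 6685.425/2 = 3342.7125; MSW = 497.200/21 = 23.6762
F = MSB/MSW = 141.1846
df = (2, 21)
p-value (upper-tail) = 0.00000
At α=0.01: p < α → reject H₀

reject H₀: yes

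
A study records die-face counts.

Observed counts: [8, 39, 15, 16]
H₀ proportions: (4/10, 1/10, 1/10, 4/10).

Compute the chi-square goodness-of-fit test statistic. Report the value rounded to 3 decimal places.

n = 78; E_i = n·p_i = [31.20, 7.80, 7.80, 31.20]
χ² = (8−31.20)²/31.20 + (39−7.80)²/7.80 + (15−7.80)²/7.80 + (16−31.20)²/31.20 = 156.1026
df = 3

test statistic = 156.103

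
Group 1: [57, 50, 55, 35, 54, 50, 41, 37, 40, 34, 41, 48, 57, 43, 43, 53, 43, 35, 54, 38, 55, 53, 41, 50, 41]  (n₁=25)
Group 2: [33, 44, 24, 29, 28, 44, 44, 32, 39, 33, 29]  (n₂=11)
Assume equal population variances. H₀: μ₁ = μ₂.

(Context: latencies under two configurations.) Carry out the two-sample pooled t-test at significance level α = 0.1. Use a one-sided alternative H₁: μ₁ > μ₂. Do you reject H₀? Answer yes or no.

reject H₀: yes

x̄₁=45.920, s₁=7.571, n₁=25
x̄₂=34.455, s₂=7.174, n₂=11
s_p² = [24·7.571² + 10·7.174²]/34 = 55.6049
SE = √(s_p²·(1/25+1/11)) = 2.6980
t = (45.920−34.455)/2.6980 = 4.2496
df = 34
p-value (one-sided, H₁ greater) = 0.00008
At α=0.1: p < α → reject H₀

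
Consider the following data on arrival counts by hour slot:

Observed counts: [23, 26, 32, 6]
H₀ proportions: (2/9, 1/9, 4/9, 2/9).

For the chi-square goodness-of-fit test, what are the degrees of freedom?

df = k − 1 = 4 − 1 = 3

degrees of freedom = 3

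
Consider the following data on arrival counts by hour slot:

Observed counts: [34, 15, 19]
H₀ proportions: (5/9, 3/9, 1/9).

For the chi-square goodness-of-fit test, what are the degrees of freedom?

degrees of freedom = 2

df = k − 1 = 3 − 1 = 2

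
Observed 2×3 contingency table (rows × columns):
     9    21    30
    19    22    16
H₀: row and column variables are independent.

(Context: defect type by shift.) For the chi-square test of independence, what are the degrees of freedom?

degrees of freedom = 2

df = (r−1)(c−1) = (2−1)·(3−1) = 2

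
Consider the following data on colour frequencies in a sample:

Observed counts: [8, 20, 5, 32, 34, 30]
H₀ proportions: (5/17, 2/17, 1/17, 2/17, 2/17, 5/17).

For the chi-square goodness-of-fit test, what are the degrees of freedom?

degrees of freedom = 5

df = k − 1 = 6 − 1 = 5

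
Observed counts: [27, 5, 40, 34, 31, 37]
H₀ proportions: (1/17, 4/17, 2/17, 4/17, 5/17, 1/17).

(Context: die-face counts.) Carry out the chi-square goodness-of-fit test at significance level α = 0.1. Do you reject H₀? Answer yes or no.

n = 174; E_i = n·p_i = [10.24, 40.94, 20.47, 40.94, 51.18, 10.24]
χ² = (27−10.24)²/10.24 + (5−40.94)²/40.94 + (40−20.47)²/20.47 + (34−40.94)²/40.94 + (31−51.18)²/51.18 + (37−10.24)²/10.24 = 156.7624
df = 5
p-value (upper-tail) = 0.00000
At α=0.1: p < α → reject H₀

reject H₀: yes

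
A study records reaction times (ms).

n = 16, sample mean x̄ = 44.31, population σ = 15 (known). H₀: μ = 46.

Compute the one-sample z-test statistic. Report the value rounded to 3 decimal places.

test statistic = -0.451

SE = σ/√n = 15/√16 = 3.7500
z = (x̄−μ₀)/SE = (44.31−46)/3.7500 = -0.4507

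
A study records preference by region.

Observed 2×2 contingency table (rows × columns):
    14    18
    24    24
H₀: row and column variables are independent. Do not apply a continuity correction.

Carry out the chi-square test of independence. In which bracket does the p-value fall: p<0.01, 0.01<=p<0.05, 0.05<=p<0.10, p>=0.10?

p-value bracket: p>=0.10

Row totals [32, 48], col totals [38, 42], n=80
χ² = (14−15.20)²/15.20 + (18−16.80)²/16.80 + (24−22.80)²/22.80 + (24−25.20)²/25.20 = 0.3008
df = 1
p-value (upper-tail) = 0.58341
→ bracket: p>=0.10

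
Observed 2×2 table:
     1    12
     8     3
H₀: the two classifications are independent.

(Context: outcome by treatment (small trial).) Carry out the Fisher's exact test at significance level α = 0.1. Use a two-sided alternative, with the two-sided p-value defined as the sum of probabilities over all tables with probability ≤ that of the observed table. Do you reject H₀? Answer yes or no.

reject H₀: yes

Margins: r₁=13, r₂=11, c₁=9, c₂=15, n=24
p_obs = C(13,1)·C(11,8)/C(24,9); sum pmf over tables with pmf ≤ p_obs
p-value (two-sided) = 0.00223
At α=0.1: p < α → reject H₀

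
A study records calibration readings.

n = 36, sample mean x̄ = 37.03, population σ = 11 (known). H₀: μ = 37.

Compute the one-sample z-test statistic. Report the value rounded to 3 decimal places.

test statistic = 0.016

SE = σ/√n = 11/√36 = 1.8333
z = (x̄−μ₀)/SE = (37.03−37)/1.8333 = 0.0164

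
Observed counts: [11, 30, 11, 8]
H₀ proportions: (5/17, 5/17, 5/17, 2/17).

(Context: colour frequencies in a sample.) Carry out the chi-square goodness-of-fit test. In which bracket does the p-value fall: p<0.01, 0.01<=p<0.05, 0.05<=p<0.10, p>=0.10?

n = 60; E_i = n·p_i = [17.65, 17.65, 17.65, 7.06]
χ² = (11−17.65)²/17.65 + (30−17.65)²/17.65 + (11−17.65)²/17.65 + (8−7.06)²/7.06 = 13.7800
df = 3
p-value (upper-tail) = 0.00322
→ bracket: p<0.01

p-value bracket: p<0.01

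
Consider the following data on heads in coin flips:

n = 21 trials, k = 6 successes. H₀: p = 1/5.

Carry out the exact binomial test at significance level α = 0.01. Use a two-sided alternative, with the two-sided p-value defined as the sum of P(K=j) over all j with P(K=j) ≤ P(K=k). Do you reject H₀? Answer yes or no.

reject H₀: no

Exact binomial: n=21, k=6, p₀=1/5=0.2000
P(X=j) = C(n,j)·p₀^j·(1−p₀)^(n−j); p = Σ P(X=j) over j with P(X=j) ≤ P(X=6)
p-value (two-sided) = 0.40941
At α=0.01: p ≥ α → fail to reject H₀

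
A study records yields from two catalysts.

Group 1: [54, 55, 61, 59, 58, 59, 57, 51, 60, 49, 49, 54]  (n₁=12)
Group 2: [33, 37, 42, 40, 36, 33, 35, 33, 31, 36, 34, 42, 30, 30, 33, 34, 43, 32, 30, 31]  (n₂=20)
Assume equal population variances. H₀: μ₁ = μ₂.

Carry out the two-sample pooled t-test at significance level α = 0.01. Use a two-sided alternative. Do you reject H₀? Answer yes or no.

reject H₀: yes

x̄₁=55.500, s₁=4.189, n₁=12
x̄₂=34.750, s₂=4.141, n₂=20
s_p² = [11·4.189² + 19·4.141²]/30 = 17.2917
SE = √(s_p²·(1/12+1/20)) = 1.5184
t = (55.500−34.750)/1.5184 = 13.6657
df = 30
p-value (two-sided) = 0.00000
At α=0.01: p < α → reject H₀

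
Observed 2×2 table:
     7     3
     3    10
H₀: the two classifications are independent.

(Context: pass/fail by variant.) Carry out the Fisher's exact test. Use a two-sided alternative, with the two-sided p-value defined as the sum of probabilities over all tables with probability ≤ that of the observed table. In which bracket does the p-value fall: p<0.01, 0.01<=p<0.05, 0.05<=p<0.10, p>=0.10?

Margins: r₁=10, r₂=13, c₁=10, c₂=13, n=23
p_obs = C(10,7)·C(13,3)/C(23,10); sum pmf over tables with pmf ≤ p_obs
p-value (two-sided) = 0.03968
→ bracket: 0.01<=p<0.05

p-value bracket: 0.01<=p<0.05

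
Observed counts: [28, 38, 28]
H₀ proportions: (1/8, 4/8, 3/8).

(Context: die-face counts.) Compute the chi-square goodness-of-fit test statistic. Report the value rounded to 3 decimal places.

test statistic = 25.688

n = 94; E_i = n·p_i = [11.75, 47.00, 35.25]
χ² = (28−11.75)²/11.75 + (38−47.00)²/47.00 + (28−35.25)²/35.25 = 25.6879
df = 2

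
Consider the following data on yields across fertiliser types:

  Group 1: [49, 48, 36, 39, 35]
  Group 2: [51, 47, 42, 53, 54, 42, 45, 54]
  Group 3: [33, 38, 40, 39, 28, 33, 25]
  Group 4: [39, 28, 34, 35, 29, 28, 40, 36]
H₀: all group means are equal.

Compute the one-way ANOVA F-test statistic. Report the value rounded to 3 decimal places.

Group means [41.40, 48.50, 33.71, 33.62], grand mean 39.286
SSB = Σnᵢ(x̄ᵢ−x̄)² = 1175.211; SSW = ΣΣ(x−x̄ᵢ)² = 720.504
MSB = 1175.211/3 = 391.7369; MSW = 720.504/24 = 30.0210
F = MSB/MSW = 13.0488
df = (3, 24)

test statistic = 13.049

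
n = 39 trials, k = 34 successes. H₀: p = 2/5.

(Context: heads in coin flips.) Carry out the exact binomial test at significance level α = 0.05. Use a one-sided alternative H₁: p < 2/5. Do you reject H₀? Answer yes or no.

reject H₀: no

Exact binomial: n=39, k=34, p₀=2/5=0.4000
P(X≤34) from Σ C(n,i)·p₀^i·(1−p₀)^(n−i)
p-value (one-sided, H₁ less) = 1.00000
At α=0.05: p ≥ α → fail to reject H₀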